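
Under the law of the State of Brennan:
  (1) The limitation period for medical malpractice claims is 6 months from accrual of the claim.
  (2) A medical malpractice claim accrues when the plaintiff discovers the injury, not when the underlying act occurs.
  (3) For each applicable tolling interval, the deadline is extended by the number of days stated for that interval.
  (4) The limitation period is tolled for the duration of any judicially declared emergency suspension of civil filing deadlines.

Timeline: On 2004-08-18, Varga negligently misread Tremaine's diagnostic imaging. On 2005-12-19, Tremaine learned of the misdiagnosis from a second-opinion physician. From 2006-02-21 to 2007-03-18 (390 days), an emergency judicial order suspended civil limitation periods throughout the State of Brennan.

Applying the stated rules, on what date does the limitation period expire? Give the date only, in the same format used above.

The claim did not accrue until Tremaine discovered the injury on 2005-12-19; the 2004-08-18 act date does not start the clock under the stated rule.
6 months from 2005-12-19 is 2006-06-19.
The emergency suspension of filing deadlines from 2006-02-21 to 2007-03-18 tolled the period for 390 days, extending the deadline to 2007-07-14.

2007-07-14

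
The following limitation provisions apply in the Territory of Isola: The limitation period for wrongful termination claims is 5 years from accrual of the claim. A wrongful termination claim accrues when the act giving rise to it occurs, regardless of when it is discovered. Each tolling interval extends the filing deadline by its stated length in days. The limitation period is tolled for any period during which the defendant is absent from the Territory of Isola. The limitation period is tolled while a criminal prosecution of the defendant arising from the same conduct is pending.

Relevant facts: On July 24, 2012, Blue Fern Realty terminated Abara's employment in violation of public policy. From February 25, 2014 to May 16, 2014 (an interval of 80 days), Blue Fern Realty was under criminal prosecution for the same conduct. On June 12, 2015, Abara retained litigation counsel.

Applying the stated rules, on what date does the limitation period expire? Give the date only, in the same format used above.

The limitation period began to run on July 24, 2012.
5 years from July 24, 2012 is July 24, 2017.
The pending criminal prosecution from February 25, 2014 to May 16, 2014 tolled the period for 80 days, extending the deadline to October 12, 2017.
Nothing else in the chronology tolls or restarts the period.

October 12, 2017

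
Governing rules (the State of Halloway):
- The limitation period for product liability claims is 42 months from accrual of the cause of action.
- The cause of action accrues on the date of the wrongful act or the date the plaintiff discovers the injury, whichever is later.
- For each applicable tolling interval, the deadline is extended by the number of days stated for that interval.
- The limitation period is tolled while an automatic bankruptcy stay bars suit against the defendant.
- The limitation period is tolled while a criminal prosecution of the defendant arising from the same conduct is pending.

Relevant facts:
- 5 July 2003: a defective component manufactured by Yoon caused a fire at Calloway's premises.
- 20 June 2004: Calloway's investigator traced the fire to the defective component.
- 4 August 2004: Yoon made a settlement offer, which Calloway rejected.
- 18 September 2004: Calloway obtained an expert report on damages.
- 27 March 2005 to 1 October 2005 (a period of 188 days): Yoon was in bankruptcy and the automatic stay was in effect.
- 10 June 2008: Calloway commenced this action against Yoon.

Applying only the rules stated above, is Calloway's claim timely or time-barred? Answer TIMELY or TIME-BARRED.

Because discovery on 20 June 2004 post-dates the 5 July 2003 act, accrual under the later-of rule falls on 20 June 2004.
42 months from 20 June 2004 is 20 December 2007.
The automatic bankruptcy stay from 27 March 2005 to 1 October 2005 tolled the period for 188 days, extending the deadline to 25 June 2008.
None of the other events listed affects the running of the period under the stated rules.
Filing on 10 June 2008 beat the 25 June 2008 deadline — the action is timely.

TIMELY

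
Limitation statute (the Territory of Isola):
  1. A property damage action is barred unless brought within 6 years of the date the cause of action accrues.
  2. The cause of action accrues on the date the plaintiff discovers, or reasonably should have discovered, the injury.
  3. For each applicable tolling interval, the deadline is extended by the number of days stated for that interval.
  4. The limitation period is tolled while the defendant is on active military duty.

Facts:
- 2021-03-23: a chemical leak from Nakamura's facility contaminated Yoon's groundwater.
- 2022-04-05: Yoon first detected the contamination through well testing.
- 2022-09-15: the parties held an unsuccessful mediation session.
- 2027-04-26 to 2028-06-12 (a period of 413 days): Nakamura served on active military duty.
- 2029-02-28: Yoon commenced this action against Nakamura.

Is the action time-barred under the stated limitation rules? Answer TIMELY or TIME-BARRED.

The claim did not accrue until Yoon discovered the injury on 2022-04-05; the 2021-03-23 act date does not start the clock under the stated rule.
6 years from 2022-04-05 is 2028-04-05.
The period was tolled for 413 days by the defendant's active military service (2027-04-26 to 2028-06-12), pushing the deadline to 2029-05-23.
None of the other events listed affects the running of the period under the stated rules.
The 2029-02-28 filing precedes the 2029-05-23 deadline; the claim is timely.

TIMELY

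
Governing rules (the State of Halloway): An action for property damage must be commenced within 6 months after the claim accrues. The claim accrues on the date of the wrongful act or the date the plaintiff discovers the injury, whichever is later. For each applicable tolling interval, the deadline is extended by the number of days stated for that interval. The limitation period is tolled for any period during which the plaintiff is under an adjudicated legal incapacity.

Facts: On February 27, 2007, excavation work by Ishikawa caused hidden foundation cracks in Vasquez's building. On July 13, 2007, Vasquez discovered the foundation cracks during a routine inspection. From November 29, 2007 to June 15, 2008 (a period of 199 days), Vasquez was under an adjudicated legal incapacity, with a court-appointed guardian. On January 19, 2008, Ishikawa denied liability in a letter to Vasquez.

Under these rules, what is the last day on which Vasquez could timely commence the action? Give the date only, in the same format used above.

Taking the later of the act (February 27, 2007) and discovery (July 13, 2007), the claim accrued on July 13, 2007.
6 months from July 13, 2007 is January 13, 2008.
The period was tolled for 199 days by the plaintiff's legal incapacity (November 29, 2007 to June 15, 2008), pushing the deadline to July 30, 2008.
The other events in the timeline have no effect on the limitation period under the stated rules.

July 30, 2008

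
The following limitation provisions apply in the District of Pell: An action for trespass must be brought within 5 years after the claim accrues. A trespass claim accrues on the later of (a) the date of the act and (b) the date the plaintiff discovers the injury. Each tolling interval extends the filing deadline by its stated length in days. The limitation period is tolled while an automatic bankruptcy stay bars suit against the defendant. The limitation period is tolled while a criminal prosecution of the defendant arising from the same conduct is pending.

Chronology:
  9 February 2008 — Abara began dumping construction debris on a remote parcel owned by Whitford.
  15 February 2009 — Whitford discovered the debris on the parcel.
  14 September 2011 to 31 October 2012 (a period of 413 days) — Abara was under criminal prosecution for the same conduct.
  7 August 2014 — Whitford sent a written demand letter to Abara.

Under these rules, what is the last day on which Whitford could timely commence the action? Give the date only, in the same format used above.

4 April 2015

Because discovery on 15 February 2009 post-dates the 9 February 2008 act, accrual under the later-of rule falls on 15 February 2009.
Adding the 5 years base period to 15 February 2009 gives a deadline of 15 February 2014, before any tolling.
The period was tolled for 413 days by the pending criminal prosecution (14 September 2011 to 31 October 2012), pushing the deadline to 4 April 2015.
The other events in the timeline have no effect on the limitation period under the stated rules.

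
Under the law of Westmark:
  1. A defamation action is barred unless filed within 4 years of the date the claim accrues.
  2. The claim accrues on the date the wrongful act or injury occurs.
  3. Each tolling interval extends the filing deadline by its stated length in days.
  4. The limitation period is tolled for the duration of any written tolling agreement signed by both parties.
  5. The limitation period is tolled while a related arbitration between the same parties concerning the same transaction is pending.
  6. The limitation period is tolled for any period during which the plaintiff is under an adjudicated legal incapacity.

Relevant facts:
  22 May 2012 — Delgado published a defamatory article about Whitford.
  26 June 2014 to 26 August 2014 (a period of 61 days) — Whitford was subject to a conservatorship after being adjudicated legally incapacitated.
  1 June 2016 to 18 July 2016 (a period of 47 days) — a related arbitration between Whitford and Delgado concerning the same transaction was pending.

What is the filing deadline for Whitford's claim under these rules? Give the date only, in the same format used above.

The limitation period began to run on 22 May 2012.
4 years from 22 May 2012 is 22 May 2016.
The period was tolled for 61 days by the plaintiff's legal incapacity (26 June 2014 to 26 August 2014), pushing the deadline to 22 July 2016.
Because the pending related arbitration ran from 1 June 2016 to 18 July 2016, the deadline is extended by 47 days to 7 September 2016.

7 September 2016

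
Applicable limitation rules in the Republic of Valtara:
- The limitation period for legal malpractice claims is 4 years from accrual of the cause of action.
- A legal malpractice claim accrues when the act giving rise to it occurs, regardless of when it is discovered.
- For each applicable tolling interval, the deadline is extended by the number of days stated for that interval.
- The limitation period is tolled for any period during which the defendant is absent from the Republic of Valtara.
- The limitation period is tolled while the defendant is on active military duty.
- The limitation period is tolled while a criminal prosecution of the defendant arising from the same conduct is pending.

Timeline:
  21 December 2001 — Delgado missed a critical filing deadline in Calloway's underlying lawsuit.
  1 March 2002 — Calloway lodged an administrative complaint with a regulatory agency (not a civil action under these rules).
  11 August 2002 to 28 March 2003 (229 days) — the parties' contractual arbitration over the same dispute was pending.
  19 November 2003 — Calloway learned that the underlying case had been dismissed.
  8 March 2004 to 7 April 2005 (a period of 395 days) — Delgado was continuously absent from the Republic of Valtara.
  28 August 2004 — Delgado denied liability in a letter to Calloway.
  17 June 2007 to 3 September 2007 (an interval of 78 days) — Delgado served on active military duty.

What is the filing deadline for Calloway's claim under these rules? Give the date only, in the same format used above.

Accrual is governed by the date of the act, so the period began to run on 21 December 2001; the later discovery on 19 November 2003 is irrelevant under the stated rule.
Adding the 4 years base period to 21 December 2001 gives a deadline of 21 December 2005, before any tolling.
Because the defendant's absence from the jurisdiction ran from 8 March 2004 to 7 April 2005, the deadline is extended by 395 days to 20 January 2007.
By the time the defendant's active military service began on 17 June 2007, the limitation period had already expired on 20 January 2007; that interval cannot revive it.
No stated provision tolls the period for a pending arbitration, so the interval from 11 August 2002 to 28 March 2003 has no effect on the deadline.
Nothing else in the chronology tolls or restarts the period.

20 January 2007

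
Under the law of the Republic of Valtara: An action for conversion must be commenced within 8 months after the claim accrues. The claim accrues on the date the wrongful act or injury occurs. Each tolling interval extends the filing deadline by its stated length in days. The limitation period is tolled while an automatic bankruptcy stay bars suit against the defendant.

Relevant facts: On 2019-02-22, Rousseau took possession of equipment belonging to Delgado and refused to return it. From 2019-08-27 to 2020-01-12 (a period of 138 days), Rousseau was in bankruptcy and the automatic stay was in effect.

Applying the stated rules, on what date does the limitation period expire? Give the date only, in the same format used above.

The limitation period began to run on 2019-02-22.
8 months from 2019-02-22 is 2019-10-22.
The period was tolled for 138 days by the automatic bankruptcy stay (2019-08-27 to 2020-01-12), pushing the deadline to 2020-03-08.

2020-03-08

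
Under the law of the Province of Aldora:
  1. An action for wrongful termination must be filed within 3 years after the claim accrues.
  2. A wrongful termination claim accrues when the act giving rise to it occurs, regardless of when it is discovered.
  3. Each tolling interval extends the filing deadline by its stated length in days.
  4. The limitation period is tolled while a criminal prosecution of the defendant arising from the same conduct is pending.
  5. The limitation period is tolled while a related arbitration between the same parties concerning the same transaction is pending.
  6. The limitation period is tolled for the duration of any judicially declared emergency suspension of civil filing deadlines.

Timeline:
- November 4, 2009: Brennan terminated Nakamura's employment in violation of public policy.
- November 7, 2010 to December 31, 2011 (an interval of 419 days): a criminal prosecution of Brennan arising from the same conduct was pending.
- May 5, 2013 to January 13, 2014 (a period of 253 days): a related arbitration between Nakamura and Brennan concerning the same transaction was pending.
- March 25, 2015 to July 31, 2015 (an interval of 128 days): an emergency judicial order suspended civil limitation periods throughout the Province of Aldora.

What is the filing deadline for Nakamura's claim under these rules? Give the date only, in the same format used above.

September 7, 2014

The claim accrued on November 4, 2009, when the wrongful act occurred.
Adding the 3 years base period to November 4, 2009 gives a deadline of November 4, 2012, before any tolling.
Because the pending criminal prosecution ran from November 7, 2010 to December 31, 2011, the deadline is extended by 419 days to December 28, 2013.
Because the pending related arbitration ran from May 5, 2013 to January 13, 2014, the deadline is extended by 253 days to September 7, 2014.
By the time the emergency suspension of filing deadlines began on March 25, 2015, the limitation period had already expired on September 7, 2014; that interval cannot revive it.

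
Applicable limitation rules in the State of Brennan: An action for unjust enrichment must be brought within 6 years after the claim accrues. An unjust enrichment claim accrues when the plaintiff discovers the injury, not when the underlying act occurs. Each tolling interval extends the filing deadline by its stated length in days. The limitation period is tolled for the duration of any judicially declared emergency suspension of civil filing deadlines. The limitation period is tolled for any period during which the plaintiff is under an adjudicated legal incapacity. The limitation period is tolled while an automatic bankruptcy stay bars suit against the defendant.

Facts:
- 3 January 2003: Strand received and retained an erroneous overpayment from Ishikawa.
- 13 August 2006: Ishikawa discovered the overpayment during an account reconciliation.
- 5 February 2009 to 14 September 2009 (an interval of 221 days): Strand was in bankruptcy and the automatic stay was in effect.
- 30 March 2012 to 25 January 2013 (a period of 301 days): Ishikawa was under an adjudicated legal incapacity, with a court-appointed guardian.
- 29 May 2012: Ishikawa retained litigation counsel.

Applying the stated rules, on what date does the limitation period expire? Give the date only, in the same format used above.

Accrual is tied to discovery, so the period began on 13 August 2006 rather than on 3 January 2003 when the act occurred.
Adding the 6 years base period to 13 August 2006 gives a deadline of 13 August 2012, before any tolling.
Because the automatic bankruptcy stay ran from 5 February 2009 to 14 September 2009, the deadline is extended by 221 days to 22 March 2013.
The period was tolled for 301 days by the plaintiff's legal incapacity (30 March 2012 to 25 January 2013), pushing the deadline to 17 January 2014.
The other events in the timeline have no effect on the limitation period under the stated rules.

17 January 2014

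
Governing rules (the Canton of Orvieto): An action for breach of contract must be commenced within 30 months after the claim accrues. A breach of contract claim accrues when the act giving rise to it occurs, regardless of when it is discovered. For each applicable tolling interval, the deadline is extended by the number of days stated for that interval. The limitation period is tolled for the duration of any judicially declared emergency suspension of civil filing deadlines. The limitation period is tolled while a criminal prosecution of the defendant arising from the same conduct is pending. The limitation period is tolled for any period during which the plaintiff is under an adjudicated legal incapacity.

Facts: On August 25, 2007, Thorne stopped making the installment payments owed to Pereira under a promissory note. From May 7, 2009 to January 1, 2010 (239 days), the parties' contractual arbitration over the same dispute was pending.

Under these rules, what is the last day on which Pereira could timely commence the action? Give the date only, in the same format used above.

February 25, 2010

The claim accrued on August 25, 2007, the date of the act.
The untolled deadline — 30 months after August 25, 2007 — is February 25, 2010.
No stated provision tolls the period for a pending arbitration, so the interval from May 7, 2009 to January 1, 2010 has no effect on the deadline.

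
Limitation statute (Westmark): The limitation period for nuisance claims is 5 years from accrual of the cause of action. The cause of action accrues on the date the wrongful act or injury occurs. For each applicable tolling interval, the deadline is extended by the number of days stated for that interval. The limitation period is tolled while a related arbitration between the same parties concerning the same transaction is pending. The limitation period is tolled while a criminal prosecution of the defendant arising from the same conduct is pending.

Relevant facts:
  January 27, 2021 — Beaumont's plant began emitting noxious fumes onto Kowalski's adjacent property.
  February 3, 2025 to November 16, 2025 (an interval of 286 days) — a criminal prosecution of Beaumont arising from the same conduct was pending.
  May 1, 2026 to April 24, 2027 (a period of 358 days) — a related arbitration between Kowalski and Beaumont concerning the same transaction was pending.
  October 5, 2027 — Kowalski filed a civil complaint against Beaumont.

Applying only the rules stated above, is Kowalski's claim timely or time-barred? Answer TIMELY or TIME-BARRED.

The cause of action accrued on January 27, 2021, the date of the act.
The untolled deadline — 5 years after January 27, 2021 — is January 27, 2026.
The pending criminal prosecution from February 3, 2025 to November 16, 2025 tolled the period for 286 days, extending the deadline to November 9, 2026.
The pending related arbitration from May 1, 2026 to April 24, 2027 tolled the period for 358 days, extending the deadline to November 2, 2027.
The October 5, 2027 filing precedes the November 2, 2027 deadline; the claim is timely.

TIMELY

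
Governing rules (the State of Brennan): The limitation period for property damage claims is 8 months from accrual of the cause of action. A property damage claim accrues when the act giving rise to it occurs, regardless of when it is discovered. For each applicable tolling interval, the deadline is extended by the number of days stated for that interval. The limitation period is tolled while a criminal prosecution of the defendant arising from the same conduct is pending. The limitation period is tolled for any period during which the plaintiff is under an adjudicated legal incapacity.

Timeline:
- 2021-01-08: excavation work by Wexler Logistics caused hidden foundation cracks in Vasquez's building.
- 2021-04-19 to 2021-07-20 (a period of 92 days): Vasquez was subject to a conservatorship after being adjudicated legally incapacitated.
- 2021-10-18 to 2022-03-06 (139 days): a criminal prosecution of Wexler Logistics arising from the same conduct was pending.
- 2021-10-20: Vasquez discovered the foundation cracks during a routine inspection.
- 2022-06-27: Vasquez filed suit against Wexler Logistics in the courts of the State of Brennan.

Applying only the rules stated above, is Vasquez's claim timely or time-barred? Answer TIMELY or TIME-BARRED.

Because the rule ties accrual to occurrence, the claim accrued on 2021-01-08, not on the 2021-10-20 discovery date.
The untolled deadline — 8 months after 2021-01-08 — is 2021-09-08.
Because the plaintiff's legal incapacity ran from 2021-04-19 to 2021-07-20, the deadline is extended by 92 days to 2021-12-09.
The period was tolled for 139 days by the pending criminal prosecution (2021-10-18 to 2022-03-06), pushing the deadline to 2022-04-27.
The 2022-06-27 filing falls after the 2022-04-27 deadline; the claim is time-barred.

TIME-BARRED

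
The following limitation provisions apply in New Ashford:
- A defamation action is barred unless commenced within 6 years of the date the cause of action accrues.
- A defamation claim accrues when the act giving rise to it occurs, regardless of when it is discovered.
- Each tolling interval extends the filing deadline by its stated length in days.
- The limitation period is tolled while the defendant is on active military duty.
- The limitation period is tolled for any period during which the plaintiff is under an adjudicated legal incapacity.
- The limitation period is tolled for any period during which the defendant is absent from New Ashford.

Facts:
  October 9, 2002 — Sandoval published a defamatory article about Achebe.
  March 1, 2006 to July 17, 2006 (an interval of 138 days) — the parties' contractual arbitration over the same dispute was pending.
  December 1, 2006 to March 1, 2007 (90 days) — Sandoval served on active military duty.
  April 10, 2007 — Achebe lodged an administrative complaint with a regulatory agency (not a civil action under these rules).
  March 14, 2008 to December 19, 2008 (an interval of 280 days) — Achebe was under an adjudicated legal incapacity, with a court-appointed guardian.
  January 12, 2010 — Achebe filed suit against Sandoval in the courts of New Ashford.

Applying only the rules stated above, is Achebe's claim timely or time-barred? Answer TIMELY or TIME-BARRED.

TIME-BARRED

The cause of action accrued on October 9, 2002, the date of the act.
The untolled deadline — 6 years after October 9, 2002 — is October 9, 2008.
Because the defendant's active military service ran from December 1, 2006 to March 1, 2007, the deadline is extended by 90 days to January 7, 2009.
The period was tolled for 280 days by the plaintiff's legal incapacity (March 14, 2008 to December 19, 2008), pushing the deadline to October 14, 2009.
The pending related arbitration from March 1, 2006 to July 17, 2006 does not toll the period, because no stated rule makes a pending arbitration a tolling event.
Nothing else in the chronology tolls or restarts the period.
Achebe filed on January 12, 2010, after the October 14, 2009 deadline, so the action is time-barred.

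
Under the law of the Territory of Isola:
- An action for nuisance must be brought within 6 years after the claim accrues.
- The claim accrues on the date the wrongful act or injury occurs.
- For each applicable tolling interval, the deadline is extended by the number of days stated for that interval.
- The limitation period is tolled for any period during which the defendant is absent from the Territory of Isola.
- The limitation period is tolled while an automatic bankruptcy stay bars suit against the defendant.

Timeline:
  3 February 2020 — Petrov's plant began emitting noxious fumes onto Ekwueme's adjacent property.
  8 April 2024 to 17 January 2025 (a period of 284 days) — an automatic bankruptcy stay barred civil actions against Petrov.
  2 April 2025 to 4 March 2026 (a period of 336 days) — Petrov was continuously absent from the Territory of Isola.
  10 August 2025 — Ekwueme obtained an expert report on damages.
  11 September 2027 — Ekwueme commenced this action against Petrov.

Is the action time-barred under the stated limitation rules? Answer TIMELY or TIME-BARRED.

The claim accrued on 3 February 2020, when the wrongful act occurred.
6 years from 3 February 2020 is 3 February 2026.
The period was tolled for 284 days by the automatic bankruptcy stay (8 April 2024 to 17 January 2025), pushing the deadline to 14 November 2026.
The period was tolled for 336 days by the defendant's absence from the jurisdiction (2 April 2025 to 4 March 2026), pushing the deadline to 16 October 2027.
None of the other events listed affects the running of the period under the stated rules.
Filing on 11 September 2027 beat the 16 October 2027 deadline — the action is timely.

TIMELY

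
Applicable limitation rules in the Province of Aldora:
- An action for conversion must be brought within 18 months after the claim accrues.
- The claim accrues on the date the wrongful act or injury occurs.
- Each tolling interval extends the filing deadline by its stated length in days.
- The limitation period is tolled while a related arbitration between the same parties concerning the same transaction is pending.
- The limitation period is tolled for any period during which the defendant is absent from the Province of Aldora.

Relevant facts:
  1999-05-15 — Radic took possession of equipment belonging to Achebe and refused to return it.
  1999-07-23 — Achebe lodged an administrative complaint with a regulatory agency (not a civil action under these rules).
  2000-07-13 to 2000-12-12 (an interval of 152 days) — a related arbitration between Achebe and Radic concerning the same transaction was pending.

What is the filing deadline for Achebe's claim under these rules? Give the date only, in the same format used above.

2001-04-16

The claim accrued on 1999-05-15, when the wrongful act occurred.
18 months from 1999-05-15 is 2000-11-15.
Because the pending related arbitration ran from 2000-07-13 to 2000-12-12, the deadline is extended by 152 days to 2001-04-16.
None of the other events listed affects the running of the period under the stated rules.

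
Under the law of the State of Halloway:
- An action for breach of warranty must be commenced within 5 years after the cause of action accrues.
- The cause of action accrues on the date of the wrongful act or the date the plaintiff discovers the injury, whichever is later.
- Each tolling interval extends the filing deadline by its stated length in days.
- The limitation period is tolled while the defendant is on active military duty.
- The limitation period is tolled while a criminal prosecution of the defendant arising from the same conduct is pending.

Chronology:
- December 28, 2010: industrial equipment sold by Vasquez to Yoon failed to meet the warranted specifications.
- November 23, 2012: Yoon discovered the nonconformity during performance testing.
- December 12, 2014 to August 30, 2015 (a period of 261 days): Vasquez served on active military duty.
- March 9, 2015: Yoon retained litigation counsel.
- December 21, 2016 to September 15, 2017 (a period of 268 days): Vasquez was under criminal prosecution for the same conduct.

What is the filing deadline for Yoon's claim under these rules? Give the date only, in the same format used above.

The claim accrued on November 23, 2012 — the later of the December 28, 2010 act and the November 23, 2012 discovery.
5 years from November 23, 2012 is November 23, 2017.
The period was tolled for 261 days by the defendant's active military service (December 12, 2014 to August 30, 2015), pushing the deadline to August 11, 2018.
The pending criminal prosecution from December 21, 2016 to September 15, 2017 tolled the period for 268 days, extending the deadline to May 6, 2019.
Nothing else in the chronology tolls or restarts the period.

May 6, 2019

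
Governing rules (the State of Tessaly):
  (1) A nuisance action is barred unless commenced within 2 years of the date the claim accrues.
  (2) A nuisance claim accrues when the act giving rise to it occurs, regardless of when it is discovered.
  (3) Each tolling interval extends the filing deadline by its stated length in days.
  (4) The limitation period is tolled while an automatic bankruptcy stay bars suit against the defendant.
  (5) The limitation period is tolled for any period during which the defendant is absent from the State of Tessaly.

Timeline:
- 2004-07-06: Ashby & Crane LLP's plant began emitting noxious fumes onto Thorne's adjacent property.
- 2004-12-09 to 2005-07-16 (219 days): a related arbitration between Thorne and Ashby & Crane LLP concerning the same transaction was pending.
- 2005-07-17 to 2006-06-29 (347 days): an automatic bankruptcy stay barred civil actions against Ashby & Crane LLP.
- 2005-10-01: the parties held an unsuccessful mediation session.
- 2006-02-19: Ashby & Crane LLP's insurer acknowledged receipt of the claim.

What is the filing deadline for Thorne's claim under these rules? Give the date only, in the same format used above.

2007-06-18

The claim accrued on 2004-07-06, the date of the act.
2 years from 2004-07-06 is 2006-07-06.
The period was tolled for 347 days by the automatic bankruptcy stay (2005-07-17 to 2006-06-29), pushing the deadline to 2007-06-18.
Although a pending arbitration ran from 2004-12-09 to 2005-07-16, the stated rules do not make that a tolling event, so it is disregarded.
Nothing else in the chronology tolls or restarts the period.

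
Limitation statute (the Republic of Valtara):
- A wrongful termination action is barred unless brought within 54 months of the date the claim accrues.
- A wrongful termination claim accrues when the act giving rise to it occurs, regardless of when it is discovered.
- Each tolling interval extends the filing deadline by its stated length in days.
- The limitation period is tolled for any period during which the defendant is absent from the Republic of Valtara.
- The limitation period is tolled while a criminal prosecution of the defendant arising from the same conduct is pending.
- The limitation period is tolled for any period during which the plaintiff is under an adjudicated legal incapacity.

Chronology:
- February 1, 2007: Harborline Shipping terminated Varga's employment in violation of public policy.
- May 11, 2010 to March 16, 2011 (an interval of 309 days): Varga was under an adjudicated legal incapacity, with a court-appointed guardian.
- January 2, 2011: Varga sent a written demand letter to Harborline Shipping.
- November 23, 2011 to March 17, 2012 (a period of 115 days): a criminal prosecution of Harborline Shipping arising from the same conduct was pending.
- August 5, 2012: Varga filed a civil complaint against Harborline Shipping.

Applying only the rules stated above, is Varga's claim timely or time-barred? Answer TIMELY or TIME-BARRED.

The claim accrued on February 1, 2007, the date of the act.
54 months from February 1, 2007 is August 1, 2011.
Because the plaintiff's legal incapacity ran from May 11, 2010 to March 16, 2011, the deadline is extended by 309 days to June 5, 2012.
Because the pending criminal prosecution ran from November 23, 2011 to March 17, 2012, the deadline is extended by 115 days to September 28, 2012.
Nothing else in the chronology tolls or restarts the period.
Varga filed on August 5, 2012, before the September 28, 2012 deadline, so the action is timely.

TIMELY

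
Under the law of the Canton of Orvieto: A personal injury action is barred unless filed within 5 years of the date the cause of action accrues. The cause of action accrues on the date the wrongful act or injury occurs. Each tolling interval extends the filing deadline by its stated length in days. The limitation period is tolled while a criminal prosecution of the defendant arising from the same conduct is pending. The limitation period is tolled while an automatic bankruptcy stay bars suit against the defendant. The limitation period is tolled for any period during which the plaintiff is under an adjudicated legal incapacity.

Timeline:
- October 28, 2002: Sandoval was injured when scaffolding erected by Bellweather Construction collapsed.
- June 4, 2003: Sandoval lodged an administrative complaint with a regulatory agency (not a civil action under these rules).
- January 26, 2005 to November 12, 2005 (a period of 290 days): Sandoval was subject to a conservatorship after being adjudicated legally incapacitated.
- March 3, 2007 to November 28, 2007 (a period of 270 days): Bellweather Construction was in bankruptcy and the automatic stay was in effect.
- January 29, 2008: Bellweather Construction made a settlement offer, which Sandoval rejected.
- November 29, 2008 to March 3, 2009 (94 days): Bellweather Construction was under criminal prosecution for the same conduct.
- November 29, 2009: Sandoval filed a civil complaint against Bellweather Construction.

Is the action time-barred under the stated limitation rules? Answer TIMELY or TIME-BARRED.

The limitation period began to run on October 28, 2002.
The untolled deadline — 5 years after October 28, 2002 — is October 28, 2007.
The period was tolled for 290 days by the plaintiff's legal incapacity (January 26, 2005 to November 12, 2005), pushing the deadline to August 13, 2008.
The automatic bankruptcy stay from March 3, 2007 to November 28, 2007 tolled the period for 270 days, extending the deadline to May 10, 2009.
The pending criminal prosecution from November 29, 2008 to March 3, 2009 tolled the period for 94 days, extending the deadline to August 12, 2009.
None of the other events listed affects the running of the period under the stated rules.
Sandoval filed on November 29, 2009, after the August 12, 2009 deadline, so the action is time-barred.

TIME-BARRED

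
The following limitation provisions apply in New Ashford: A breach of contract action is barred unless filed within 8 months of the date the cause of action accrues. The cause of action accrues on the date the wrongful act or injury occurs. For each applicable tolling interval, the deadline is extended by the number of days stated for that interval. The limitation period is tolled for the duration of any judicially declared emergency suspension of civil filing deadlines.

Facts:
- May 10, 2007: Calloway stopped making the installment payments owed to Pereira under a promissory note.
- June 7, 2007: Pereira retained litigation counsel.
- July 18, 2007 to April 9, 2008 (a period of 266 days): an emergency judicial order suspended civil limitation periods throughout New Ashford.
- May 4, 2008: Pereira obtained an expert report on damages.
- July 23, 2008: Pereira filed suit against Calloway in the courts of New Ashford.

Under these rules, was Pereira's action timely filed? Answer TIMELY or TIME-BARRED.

TIMELY

The claim accrued on May 10, 2007, when the wrongful act occurred.
Adding the 8 months base period to May 10, 2007 gives a deadline of January 10, 2008, before any tolling.
The period was tolled for 266 days by the emergency suspension of filing deadlines (July 18, 2007 to April 9, 2008), pushing the deadline to October 2, 2008.
The other events in the timeline have no effect on the limitation period under the stated rules.
Pereira filed on July 23, 2008, before the October 2, 2008 deadline, so the action is timely.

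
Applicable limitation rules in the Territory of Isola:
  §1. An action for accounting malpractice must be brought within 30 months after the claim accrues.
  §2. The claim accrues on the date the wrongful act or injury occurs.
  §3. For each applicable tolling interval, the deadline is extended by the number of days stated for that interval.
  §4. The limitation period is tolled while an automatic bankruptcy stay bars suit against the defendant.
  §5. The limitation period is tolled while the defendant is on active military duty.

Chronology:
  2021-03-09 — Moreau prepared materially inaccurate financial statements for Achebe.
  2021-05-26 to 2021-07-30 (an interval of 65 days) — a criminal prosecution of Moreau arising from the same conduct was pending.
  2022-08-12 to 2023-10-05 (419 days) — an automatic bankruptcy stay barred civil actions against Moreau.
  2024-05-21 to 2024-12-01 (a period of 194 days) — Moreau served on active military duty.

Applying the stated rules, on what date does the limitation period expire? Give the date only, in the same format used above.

The claim accrued on 2021-03-09, when the wrongful act occurred.
The untolled deadline — 30 months after 2021-03-09 — is 2023-09-09.
The period was tolled for 419 days by the automatic bankruptcy stay (2022-08-12 to 2023-10-05), pushing the deadline to 2024-11-01.
Because the defendant's active military service ran from 2024-05-21 to 2024-12-01, the deadline is extended by 194 days to 2025-05-14.
No stated provision tolls the period for a criminal prosecution, so the interval from 2021-05-26 to 2021-07-30 has no effect on the deadline.

2025-05-14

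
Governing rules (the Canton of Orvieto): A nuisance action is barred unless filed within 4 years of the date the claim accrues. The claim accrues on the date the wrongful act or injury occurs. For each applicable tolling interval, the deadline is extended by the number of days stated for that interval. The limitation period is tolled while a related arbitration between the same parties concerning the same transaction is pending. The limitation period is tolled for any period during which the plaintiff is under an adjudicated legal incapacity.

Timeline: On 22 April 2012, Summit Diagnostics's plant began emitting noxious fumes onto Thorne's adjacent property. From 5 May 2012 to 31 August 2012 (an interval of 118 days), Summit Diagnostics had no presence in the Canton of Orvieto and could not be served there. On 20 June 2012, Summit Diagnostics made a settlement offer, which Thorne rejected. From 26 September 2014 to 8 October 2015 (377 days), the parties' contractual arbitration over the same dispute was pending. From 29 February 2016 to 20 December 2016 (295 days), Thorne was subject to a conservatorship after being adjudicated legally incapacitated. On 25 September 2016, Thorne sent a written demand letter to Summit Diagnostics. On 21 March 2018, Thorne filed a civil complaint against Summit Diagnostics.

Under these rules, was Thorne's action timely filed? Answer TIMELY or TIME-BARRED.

The claim accrued on 22 April 2012, when the wrongful act occurred.
4 years from 22 April 2012 is 22 April 2016.
The pending related arbitration from 26 September 2014 to 8 October 2015 tolled the period for 377 days, extending the deadline to 4 May 2017.
The period was tolled for 295 days by the plaintiff's legal incapacity (29 February 2016 to 20 December 2016), pushing the deadline to 23 February 2018.
The defendant's absence from the jurisdiction from 5 May 2012 to 31 August 2012 does not toll the period, because no stated rule makes the defendant's absence a tolling event.
The other events in the timeline have no effect on the limitation period under the stated rules.
The 21 March 2018 filing falls after the 23 February 2018 deadline; the claim is time-barred.

TIME-BARRED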